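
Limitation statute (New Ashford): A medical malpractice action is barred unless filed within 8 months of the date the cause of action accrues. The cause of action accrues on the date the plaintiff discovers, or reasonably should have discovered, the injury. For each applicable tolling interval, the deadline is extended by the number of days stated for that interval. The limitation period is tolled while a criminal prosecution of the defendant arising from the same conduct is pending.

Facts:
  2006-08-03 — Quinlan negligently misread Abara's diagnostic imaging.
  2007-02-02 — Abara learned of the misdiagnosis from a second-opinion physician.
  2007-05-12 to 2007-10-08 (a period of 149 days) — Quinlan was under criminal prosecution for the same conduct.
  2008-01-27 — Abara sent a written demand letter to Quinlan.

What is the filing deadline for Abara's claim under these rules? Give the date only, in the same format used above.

Accrual is tied to discovery, so the period began on 2007-02-02 rather than on 2006-08-03 when the act occurred.
The untolled deadline — 8 months after 2007-02-02 — is 2007-10-02.
The period was tolled for 149 days by the pending criminal prosecution (2007-05-12 to 2007-10-08), pushing the deadline to 2008-02-28.
The other events in the timeline have no effect on the limitation period under the stated rules.

2008-02-28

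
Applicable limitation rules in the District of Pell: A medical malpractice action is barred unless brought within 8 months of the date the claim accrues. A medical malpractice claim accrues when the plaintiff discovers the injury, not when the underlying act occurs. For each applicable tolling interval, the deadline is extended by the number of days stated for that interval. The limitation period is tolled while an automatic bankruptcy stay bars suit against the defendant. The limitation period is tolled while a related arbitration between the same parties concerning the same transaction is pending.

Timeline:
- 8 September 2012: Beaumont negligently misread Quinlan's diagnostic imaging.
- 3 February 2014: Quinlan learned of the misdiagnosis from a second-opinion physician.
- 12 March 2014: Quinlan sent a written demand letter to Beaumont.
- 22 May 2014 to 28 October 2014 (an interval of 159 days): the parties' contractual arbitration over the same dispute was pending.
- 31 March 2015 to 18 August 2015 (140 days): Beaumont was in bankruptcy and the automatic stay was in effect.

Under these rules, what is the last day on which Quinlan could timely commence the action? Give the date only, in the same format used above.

The claim did not accrue until Quinlan discovered the injury on 3 February 2014; the 8 September 2012 act date does not start the clock under the stated rule.
The untolled deadline — 8 months after 3 February 2014 — is 3 October 2014.
The pending related arbitration from 22 May 2014 to 28 October 2014 tolled the period for 159 days, extending the deadline to 11 March 2015.
By the time the automatic bankruptcy stay began on 31 March 2015, the limitation period had already expired on 11 March 2015; that interval cannot revive it.
Nothing else in the chronology tolls or restarts the period.

11 March 2015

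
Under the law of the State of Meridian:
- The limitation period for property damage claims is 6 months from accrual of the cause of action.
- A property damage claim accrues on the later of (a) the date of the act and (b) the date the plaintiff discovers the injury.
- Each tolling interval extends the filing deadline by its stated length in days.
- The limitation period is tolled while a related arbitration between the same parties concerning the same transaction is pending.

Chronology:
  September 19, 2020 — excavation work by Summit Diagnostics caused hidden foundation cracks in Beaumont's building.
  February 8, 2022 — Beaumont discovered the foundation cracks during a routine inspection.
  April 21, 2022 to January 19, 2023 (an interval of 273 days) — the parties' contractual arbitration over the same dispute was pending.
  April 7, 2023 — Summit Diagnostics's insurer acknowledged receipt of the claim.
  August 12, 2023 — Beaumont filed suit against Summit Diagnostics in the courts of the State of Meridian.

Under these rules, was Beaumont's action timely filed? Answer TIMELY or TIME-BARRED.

Taking the later of the act (September 19, 2020) and discovery (February 8, 2022), the claim accrued on February 8, 2022.
6 months from February 8, 2022 is August 8, 2022.
The period was tolled for 273 days by the pending related arbitration (April 21, 2022 to January 19, 2023), pushing the deadline to May 8, 2023.
None of the other events listed affects the running of the period under the stated rules.
Filing on August 12, 2023 missed the May 8, 2023 deadline — the action is time-barred.

TIME-BARRED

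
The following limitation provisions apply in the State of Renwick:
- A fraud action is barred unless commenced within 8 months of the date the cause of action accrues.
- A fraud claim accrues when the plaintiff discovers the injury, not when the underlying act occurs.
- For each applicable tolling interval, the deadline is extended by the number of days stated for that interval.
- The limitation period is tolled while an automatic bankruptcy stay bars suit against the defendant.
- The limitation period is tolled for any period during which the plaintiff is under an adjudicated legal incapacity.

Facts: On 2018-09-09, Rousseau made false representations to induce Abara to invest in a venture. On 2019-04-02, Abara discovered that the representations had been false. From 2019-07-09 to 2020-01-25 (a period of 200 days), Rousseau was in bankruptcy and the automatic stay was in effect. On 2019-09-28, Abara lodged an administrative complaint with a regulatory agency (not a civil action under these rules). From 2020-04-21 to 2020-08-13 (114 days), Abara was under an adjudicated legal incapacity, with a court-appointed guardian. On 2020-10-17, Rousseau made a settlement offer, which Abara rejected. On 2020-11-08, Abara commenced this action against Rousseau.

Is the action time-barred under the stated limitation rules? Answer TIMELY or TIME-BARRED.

Under the discovery rule, the claim accrued on 2019-04-02, when Abara discovered the injury — not on the 2018-09-09 date of the underlying act.
The untolled deadline — 8 months after 2019-04-02 — is 2019-12-02.
Because the automatic bankruptcy stay ran from 2019-07-09 to 2020-01-25, the deadline is extended by 200 days to 2020-06-19.
The plaintiff's legal incapacity from 2020-04-21 to 2020-08-13 tolled the period for 114 days, extending the deadline to 2020-10-11.
The other events in the timeline have no effect on the limitation period under the stated rules.
Abara filed on 2020-11-08, after the 2020-10-11 deadline, so the action is time-barred.

TIME-BARRED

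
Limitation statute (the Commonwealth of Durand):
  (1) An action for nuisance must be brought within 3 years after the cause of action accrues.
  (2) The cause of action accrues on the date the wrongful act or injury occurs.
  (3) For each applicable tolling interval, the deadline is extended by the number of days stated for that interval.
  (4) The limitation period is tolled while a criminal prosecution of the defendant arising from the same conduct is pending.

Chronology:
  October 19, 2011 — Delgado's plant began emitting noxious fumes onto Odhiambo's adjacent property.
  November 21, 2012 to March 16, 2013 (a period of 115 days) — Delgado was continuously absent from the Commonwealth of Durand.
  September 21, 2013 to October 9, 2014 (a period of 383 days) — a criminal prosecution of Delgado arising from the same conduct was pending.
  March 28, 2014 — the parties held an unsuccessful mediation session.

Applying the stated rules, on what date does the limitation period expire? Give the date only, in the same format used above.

November 6, 2015

The cause of action accrued on October 19, 2011, the date of the act.
Adding the 3 years base period to October 19, 2011 gives a deadline of October 19, 2014, before any tolling.
The pending criminal prosecution from September 21, 2013 to October 9, 2014 tolled the period for 383 days, extending the deadline to November 6, 2015.
The defendant's absence from the jurisdiction from November 21, 2012 to March 16, 2013 does not toll the period, because no stated rule makes the defendant's absence a tolling event.
None of the other events listed affects the running of the period under the stated rules.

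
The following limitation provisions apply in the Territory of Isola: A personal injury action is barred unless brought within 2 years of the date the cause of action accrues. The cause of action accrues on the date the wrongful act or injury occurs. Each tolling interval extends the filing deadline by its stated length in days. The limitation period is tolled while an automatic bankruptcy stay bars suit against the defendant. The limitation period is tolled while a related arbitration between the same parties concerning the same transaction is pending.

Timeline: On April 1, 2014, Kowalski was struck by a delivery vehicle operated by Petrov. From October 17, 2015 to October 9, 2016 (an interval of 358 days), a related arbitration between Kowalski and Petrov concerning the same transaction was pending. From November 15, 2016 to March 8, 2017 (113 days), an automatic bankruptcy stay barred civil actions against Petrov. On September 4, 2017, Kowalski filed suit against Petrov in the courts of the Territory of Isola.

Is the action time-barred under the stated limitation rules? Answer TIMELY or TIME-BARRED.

The claim accrued on April 1, 2014, when the wrongful act occurred.
The untolled deadline — 2 years after April 1, 2014 — is April 1, 2016.
Because the pending related arbitration ran from October 17, 2015 to October 9, 2016, the deadline is extended by 358 days to March 25, 2017.
Because the automatic bankruptcy stay ran from November 15, 2016 to March 8, 2017, the deadline is extended by 113 days to July 16, 2017.
The September 4, 2017 filing falls after the July 16, 2017 deadline; the claim is time-barred.

TIME-BARRED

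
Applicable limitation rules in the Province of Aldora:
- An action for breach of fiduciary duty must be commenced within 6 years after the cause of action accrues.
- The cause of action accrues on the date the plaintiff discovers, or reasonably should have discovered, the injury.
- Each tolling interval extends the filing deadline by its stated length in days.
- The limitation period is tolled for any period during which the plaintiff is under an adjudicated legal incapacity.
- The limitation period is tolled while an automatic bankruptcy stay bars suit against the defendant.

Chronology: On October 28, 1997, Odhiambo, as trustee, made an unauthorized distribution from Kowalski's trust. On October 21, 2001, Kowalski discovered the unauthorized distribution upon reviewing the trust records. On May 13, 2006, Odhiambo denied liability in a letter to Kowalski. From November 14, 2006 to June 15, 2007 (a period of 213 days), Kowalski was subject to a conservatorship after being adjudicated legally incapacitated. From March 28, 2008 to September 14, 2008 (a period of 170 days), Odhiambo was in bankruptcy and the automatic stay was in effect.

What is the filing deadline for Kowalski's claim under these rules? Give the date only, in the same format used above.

The claim did not accrue until Kowalski discovered the injury on October 21, 2001; the October 28, 1997 act date does not start the clock under the stated rule.
6 years from October 21, 2001 is October 21, 2007.
The period was tolled for 213 days by the plaintiff's legal incapacity (November 14, 2006 to June 15, 2007), pushing the deadline to May 21, 2008.
Because the automatic bankruptcy stay ran from March 28, 2008 to September 14, 2008, the deadline is extended by 170 days to November 7, 2008.
Nothing else in the chronology tolls or restarts the period.

November 7, 2008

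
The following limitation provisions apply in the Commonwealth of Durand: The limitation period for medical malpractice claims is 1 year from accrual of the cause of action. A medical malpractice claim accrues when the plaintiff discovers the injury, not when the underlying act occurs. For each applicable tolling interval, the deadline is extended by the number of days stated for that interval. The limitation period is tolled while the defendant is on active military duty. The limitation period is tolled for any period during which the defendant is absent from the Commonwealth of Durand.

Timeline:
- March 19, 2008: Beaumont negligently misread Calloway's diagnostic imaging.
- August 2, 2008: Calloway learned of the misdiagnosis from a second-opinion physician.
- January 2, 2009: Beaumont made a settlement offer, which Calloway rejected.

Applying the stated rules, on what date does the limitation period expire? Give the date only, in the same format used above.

August 2, 2009

Under the discovery rule, the claim accrued on August 2, 2008, when Calloway discovered the injury — not on the March 19, 2008 date of the underlying act.
1 year from August 2, 2008 is August 2, 2009.
Nothing else in the chronology tolls or restarts the period.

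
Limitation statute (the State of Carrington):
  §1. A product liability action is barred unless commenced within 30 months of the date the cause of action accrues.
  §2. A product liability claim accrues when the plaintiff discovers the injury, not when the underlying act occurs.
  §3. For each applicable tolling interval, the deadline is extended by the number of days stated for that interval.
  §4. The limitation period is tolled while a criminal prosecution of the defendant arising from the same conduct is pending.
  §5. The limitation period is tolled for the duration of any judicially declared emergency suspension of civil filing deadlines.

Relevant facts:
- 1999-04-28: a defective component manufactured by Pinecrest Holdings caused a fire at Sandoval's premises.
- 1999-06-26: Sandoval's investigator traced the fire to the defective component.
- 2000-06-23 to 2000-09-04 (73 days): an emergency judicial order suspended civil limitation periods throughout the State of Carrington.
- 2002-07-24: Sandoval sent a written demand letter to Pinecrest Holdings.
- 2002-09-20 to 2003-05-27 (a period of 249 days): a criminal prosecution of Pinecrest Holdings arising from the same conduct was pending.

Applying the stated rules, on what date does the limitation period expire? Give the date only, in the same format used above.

The claim did not accrue until Sandoval discovered the injury on 1999-06-26; the 1999-04-28 act date does not start the clock under the stated rule.
30 months from 1999-06-26 is 2001-12-26.
The emergency suspension of filing deadlines from 2000-06-23 to 2000-09-04 tolled the period for 73 days, extending the deadline to 2002-03-09.
The pending criminal prosecution starting 2002-09-20 came too late — the period had run on 2002-03-09 — and so does not extend the deadline.
Nothing else in the chronology tolls or restarts the period.

2002-03-09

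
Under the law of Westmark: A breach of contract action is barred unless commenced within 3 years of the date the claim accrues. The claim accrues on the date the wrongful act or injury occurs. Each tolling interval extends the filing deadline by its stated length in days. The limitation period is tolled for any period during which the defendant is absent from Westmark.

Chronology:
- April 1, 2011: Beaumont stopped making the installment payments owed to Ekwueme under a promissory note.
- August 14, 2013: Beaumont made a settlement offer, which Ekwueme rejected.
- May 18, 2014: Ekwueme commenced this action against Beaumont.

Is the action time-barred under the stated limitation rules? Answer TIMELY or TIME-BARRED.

TIME-BARRED

The limitation period began to run on April 1, 2011.
3 years from April 1, 2011 is April 1, 2014.
Nothing else in the chronology tolls or restarts the period.
The May 18, 2014 filing falls after the April 1, 2014 deadline; the claim is time-barred.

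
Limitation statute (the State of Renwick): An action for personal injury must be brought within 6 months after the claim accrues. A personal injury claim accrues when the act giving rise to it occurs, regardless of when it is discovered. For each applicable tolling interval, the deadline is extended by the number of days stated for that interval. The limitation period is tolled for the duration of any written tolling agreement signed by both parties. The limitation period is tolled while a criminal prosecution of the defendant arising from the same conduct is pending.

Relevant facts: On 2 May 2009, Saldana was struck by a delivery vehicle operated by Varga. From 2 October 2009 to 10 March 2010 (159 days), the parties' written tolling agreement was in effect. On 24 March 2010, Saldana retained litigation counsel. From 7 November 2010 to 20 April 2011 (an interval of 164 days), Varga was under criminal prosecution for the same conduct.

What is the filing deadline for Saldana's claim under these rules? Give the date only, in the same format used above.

The claim accrued on 2 May 2009, when the wrongful act occurred.
Adding the 6 months base period to 2 May 2009 gives a deadline of 2 November 2009, before any tolling.
The written tolling agreement from 2 October 2009 to 10 March 2010 tolled the period for 159 days, extending the deadline to 10 April 2010.
The pending criminal prosecution from 7 November 2010 to 20 April 2011 began after the period had already run on 10 April 2010, so it has no tolling effect.
Nothing else in the chronology tolls or restarts the period.

10 April 2010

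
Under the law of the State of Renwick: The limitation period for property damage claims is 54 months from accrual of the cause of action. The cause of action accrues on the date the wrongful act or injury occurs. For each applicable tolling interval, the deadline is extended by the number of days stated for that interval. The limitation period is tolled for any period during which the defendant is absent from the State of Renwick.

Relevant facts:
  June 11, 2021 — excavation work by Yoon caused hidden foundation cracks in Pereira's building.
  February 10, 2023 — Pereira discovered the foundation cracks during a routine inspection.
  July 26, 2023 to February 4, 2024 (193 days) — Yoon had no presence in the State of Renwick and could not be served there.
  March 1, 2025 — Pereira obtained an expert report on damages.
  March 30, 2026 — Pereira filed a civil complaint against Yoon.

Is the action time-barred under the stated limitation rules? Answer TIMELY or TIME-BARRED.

The claim accrued on June 11, 2021, when the wrongful act occurred; under the stated occurrence rule the February 10, 2023 discovery does not delay accrual.
Adding the 54 months base period to June 11, 2021 gives a deadline of December 11, 2025, before any tolling.
The period was tolled for 193 days by the defendant's absence from the jurisdiction (July 26, 2023 to February 4, 2024), pushing the deadline to June 22, 2026.
The other events in the timeline have no effect on the limitation period under the stated rules.
Pereira filed on March 30, 2026, before the June 22, 2026 deadline, so the action is timely.

TIMELY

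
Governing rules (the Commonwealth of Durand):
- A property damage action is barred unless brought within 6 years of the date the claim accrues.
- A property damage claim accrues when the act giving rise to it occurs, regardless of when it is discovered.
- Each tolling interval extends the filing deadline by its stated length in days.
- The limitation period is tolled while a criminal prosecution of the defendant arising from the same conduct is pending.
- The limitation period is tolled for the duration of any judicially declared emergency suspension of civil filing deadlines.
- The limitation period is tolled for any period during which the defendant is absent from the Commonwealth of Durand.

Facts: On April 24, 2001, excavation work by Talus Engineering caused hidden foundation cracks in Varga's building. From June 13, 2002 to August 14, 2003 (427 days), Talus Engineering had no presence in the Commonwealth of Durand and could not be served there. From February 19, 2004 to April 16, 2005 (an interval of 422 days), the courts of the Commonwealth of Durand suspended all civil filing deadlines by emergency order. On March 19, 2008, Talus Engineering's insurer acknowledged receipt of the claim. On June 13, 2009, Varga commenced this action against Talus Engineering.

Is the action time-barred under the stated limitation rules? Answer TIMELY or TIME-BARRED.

TIMELY

The claim accrued on April 24, 2001, when the wrongful act occurred.
The untolled deadline — 6 years after April 24, 2001 — is April 24, 2007.
The defendant's absence from the jurisdiction from June 13, 2002 to August 14, 2003 tolled the period for 427 days, extending the deadline to June 24, 2008.
The emergency suspension of filing deadlines from February 19, 2004 to April 16, 2005 tolled the period for 422 days, extending the deadline to August 20, 2009.
Nothing else in the chronology tolls or restarts the period.
Varga filed on June 13, 2009, before the August 20, 2009 deadline, so the action is timely.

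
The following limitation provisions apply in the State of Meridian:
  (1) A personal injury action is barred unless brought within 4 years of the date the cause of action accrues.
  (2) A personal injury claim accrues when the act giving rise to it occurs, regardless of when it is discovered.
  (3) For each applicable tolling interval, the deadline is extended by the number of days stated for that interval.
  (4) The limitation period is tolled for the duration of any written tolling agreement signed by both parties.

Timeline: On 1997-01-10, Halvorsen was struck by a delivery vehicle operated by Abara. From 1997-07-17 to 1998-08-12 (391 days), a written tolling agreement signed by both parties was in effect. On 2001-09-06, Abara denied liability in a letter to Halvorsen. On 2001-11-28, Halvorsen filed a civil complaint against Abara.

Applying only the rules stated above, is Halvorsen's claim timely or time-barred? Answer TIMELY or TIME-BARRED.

TIMELY

The claim accrued on 1997-01-10, when the wrongful act occurred.
Adding the 4 years base period to 1997-01-10 gives a deadline of 2001-01-10, before any tolling.
Because the written tolling agreement ran from 1997-07-17 to 1998-08-12, the deadline is extended by 391 days to 2002-02-05.
Nothing else in the chronology tolls or restarts the period.
The 2001-11-28 filing precedes the 2002-02-05 deadline; the claim is timely.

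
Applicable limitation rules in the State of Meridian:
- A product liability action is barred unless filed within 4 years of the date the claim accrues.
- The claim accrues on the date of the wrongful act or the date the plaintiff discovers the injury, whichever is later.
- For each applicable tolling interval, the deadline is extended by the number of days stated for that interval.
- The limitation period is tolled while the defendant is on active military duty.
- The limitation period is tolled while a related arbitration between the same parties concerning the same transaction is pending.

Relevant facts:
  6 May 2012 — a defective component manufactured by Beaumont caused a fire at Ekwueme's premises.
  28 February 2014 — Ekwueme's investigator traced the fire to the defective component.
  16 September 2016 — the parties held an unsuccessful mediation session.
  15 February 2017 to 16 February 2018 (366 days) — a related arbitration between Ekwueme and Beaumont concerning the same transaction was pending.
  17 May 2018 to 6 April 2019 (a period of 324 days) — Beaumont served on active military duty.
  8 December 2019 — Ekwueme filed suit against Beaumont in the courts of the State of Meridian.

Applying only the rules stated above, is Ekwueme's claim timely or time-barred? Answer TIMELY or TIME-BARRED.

Taking the later of the act (6 May 2012) and discovery (28 February 2014), the claim accrued on 28 February 2014.
The untolled deadline — 4 years after 28 February 2014 — is 28 February 2018.
The pending related arbitration from 15 February 2017 to 16 February 2018 tolled the period for 366 days, extending the deadline to 1 March 2019.
The defendant's active military service from 17 May 2018 to 6 April 2019 tolled the period for 324 days, extending the deadline to 19 January 2020.
None of the other events listed affects the running of the period under the stated rules.
Filing on 8 December 2019 beat the 19 January 2020 deadline — the action is timely.

TIMELY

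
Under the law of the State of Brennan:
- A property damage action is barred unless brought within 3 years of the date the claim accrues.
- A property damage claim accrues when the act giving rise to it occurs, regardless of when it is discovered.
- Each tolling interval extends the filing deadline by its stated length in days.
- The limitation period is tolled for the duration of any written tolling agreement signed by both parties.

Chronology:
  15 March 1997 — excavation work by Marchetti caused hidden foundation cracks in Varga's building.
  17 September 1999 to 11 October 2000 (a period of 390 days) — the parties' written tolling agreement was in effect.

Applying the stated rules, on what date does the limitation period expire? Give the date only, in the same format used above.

The limitation period began to run on 15 March 1997.
Adding the 3 years base period to 15 March 1997 gives a deadline of 15 March 2000, before any tolling.
The period was tolled for 390 days by the written tolling agreement (17 September 1999 to 11 October 2000), pushing the deadline to 9 April 2001.

9 April 2001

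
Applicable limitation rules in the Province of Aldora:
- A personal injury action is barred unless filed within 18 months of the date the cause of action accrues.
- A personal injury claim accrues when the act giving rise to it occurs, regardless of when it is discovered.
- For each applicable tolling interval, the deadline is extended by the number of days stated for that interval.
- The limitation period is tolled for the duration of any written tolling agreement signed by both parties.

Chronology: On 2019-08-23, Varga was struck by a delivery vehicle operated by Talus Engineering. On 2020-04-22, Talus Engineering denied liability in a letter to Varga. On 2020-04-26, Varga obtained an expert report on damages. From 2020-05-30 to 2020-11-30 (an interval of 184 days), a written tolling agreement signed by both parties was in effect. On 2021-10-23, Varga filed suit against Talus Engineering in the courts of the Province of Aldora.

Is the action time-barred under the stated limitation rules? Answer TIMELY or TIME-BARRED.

TIME-BARRED

The cause of action accrued on 2019-08-23, the date of the act.
Adding the 18 months base period to 2019-08-23 gives a deadline of 2021-02-23, before any tolling.
Because the written tolling agreement ran from 2020-05-30 to 2020-11-30, the deadline is extended by 184 days to 2021-08-26.
None of the other events listed affects the running of the period under the stated rules.
Varga filed on 2021-10-23, after the 2021-08-26 deadline, so the action is time-barred.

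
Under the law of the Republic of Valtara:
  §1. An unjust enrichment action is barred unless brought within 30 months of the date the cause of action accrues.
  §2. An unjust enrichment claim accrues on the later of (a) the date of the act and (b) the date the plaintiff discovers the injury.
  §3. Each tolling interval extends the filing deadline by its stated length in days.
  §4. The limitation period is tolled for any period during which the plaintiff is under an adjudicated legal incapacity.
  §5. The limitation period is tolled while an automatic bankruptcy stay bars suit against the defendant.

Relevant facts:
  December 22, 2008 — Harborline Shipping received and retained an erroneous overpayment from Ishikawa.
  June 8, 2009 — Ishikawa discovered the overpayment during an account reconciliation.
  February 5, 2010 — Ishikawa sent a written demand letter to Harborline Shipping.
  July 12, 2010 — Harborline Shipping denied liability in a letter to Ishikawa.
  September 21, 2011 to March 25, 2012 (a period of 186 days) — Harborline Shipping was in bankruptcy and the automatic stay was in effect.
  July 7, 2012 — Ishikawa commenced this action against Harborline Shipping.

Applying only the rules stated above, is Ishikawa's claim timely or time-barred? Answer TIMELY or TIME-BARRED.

TIME-BARRED

The claim accrued on June 8, 2009 — the later of the December 22, 2008 act and the June 8, 2009 discovery.
Adding the 30 months base period to June 8, 2009 gives a deadline of December 8, 2011, before any tolling.
The automatic bankruptcy stay from September 21, 2011 to March 25, 2012 tolled the period for 186 days, extending the deadline to June 11, 2012.
The other events in the timeline have no effect on the limitation period under the stated rules.
Filing on July 7, 2012 missed the June 11, 2012 deadline — the action is time-barred.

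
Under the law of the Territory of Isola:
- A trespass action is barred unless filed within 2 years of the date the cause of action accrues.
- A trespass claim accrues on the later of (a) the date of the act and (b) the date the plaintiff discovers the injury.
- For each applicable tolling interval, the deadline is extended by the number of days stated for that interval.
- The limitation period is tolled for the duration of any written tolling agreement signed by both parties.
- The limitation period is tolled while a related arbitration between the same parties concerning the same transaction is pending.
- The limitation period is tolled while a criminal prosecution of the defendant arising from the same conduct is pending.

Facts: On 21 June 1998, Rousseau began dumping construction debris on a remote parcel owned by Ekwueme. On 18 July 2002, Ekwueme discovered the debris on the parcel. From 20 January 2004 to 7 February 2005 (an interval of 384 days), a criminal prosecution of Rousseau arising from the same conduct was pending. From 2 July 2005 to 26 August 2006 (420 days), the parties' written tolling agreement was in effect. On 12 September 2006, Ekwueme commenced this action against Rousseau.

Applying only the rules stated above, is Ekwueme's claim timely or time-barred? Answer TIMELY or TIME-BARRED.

The claim accrued on 18 July 2002 — the later of the 21 June 1998 act and the 18 July 2002 discovery.
The untolled deadline — 2 years after 18 July 2002 — is 18 July 2004.
Because the pending criminal prosecution ran from 20 January 2004 to 7 February 2005, the deadline is extended by 384 days to 6 August 2005.
The written tolling agreement from 2 July 2005 to 26 August 2006 tolled the period for 420 days, extending the deadline to 30 September 2006.
Ekwueme filed on 12 September 2006, before the 30 September 2006 deadline, so the action is timely.

TIMELY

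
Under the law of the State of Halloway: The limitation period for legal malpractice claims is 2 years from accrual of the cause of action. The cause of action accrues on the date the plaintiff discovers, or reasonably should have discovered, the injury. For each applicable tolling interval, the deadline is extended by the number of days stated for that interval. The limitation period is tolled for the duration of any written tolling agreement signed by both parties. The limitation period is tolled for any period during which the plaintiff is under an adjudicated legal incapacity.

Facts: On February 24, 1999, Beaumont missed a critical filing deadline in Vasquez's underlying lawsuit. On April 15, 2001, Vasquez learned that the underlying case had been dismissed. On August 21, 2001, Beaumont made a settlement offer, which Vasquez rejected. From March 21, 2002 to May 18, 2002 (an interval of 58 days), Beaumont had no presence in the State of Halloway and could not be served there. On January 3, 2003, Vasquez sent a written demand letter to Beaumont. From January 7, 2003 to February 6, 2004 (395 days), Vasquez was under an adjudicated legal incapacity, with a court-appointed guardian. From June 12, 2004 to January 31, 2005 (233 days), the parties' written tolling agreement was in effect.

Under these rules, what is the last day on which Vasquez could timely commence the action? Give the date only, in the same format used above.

The claim did not accrue until Vasquez discovered the injury on April 15, 2001; the February 24, 1999 act date does not start the clock under the stated rule.
The untolled deadline — 2 years after April 15, 2001 — is April 15, 2003.
The plaintiff's legal incapacity from January 7, 2003 to February 6, 2004 tolled the period for 395 days, extending the deadline to May 14, 2004.
The written tolling agreement starting June 12, 2004 came too late — the period had run on May 14, 2004 — and so does not extend the deadline.
No stated provision tolls the period for the defendant's absence, so the interval from March 21, 2002 to May 18, 2002 has no effect on the deadline.
Nothing else in the chronology tolls or restarts the period.

May 14, 2004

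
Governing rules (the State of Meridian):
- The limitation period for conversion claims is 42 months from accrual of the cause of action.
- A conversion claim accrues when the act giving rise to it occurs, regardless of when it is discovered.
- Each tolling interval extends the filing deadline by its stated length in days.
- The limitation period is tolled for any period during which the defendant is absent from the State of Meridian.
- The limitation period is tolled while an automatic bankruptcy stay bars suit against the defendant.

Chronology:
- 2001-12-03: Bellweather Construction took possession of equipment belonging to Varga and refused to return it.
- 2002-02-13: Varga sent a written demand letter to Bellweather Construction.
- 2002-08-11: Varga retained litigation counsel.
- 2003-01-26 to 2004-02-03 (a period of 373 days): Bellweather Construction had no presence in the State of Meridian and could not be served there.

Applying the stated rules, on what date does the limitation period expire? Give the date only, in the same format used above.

2006-06-11

The claim accrued on 2001-12-03, when the wrongful act occurred.
Adding the 42 months base period to 2001-12-03 gives a deadline of 2005-06-03, before any tolling.
The period was tolled for 373 days by the defendant's absence from the jurisdiction (2003-01-26 to 2004-02-03), pushing the deadline to 2006-06-11.
Nothing else in the chronology tolls or restarts the period.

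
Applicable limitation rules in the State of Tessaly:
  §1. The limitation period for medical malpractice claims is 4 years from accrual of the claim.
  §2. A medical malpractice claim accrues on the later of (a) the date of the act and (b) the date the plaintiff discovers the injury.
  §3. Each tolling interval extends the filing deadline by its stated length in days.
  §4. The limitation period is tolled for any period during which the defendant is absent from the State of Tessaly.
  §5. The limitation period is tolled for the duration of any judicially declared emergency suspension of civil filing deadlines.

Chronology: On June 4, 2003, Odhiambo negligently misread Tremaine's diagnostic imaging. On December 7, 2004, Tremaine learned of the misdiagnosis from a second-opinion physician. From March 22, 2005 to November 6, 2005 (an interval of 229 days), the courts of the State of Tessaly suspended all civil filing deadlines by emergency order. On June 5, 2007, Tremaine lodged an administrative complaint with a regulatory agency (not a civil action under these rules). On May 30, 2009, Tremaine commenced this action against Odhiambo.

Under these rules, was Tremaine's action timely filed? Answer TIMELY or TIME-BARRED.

The claim accrued on December 7, 2004 — the later of the June 4, 2003 act and the December 7, 2004 discovery.
4 years from December 7, 2004 is December 7, 2008.
The emergency suspension of filing deadlines from March 22, 2005 to November 6, 2005 tolled the period for 229 days, extending the deadline to July 24, 2009.
The other events in the timeline have no effect on the limitation period under the stated rules.
Filing on May 30, 2009 beat the July 24, 2009 deadline — the action is timely.

TIMELY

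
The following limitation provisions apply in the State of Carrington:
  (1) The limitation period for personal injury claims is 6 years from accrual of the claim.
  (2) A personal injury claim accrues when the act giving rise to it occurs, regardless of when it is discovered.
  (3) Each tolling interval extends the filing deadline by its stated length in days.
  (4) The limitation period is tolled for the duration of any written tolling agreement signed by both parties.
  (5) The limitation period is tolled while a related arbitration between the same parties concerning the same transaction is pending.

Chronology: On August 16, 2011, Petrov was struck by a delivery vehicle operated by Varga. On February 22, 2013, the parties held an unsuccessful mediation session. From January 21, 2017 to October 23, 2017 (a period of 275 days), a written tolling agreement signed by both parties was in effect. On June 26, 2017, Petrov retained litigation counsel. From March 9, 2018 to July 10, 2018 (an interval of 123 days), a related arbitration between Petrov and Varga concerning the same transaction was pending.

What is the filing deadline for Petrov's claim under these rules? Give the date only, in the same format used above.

September 18, 2018

The claim accrued on August 16, 2011, the date of the act.
The untolled deadline — 6 years after August 16, 2011 — is August 16, 2017.
The period was tolled for 275 days by the written tolling agreement (January 21, 2017 to October 23, 2017), pushing the deadline to May 18, 2018.
The pending related arbitration from March 9, 2018 to July 10, 2018 tolled the period for 123 days, extending the deadline to September 18, 2018.
Nothing else in the chronology tolls or restarts the period.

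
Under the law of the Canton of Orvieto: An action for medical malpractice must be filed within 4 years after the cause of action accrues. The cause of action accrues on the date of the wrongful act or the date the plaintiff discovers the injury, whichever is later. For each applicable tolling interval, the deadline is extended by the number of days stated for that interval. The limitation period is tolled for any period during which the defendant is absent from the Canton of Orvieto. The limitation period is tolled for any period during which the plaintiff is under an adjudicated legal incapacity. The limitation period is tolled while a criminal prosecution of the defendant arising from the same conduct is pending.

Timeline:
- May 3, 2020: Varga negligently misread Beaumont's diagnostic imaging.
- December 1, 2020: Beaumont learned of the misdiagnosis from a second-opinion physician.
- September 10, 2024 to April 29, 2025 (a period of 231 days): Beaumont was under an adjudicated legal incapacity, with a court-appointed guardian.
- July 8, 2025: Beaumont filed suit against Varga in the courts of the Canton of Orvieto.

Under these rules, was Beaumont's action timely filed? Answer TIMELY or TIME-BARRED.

TIMELY

Taking the later of the act (May 3, 2020) and discovery (December 1, 2020), the claim accrued on December 1, 2020.
The untolled deadline — 4 years after December 1, 2020 — is December 1, 2024.
The plaintiff's legal incapacity from September 10, 2024 to April 29, 2025 tolled the period for 231 days, extending the deadline to July 20, 2025.
Beaumont filed on July 8, 2025, before the July 20, 2025 deadline, so the action is timely.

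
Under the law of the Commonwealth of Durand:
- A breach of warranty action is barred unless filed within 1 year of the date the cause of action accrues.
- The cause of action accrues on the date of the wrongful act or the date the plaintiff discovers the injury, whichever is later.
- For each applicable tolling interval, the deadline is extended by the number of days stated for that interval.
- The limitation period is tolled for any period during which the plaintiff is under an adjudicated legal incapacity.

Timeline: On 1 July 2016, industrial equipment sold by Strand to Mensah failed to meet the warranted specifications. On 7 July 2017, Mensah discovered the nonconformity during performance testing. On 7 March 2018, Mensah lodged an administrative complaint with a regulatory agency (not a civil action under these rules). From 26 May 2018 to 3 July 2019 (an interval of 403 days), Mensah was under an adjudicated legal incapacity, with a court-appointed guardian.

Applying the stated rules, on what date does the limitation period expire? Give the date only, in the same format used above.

14 August 2019

The claim accrued on 7 July 2017 — the later of the 1 July 2016 act and the 7 July 2017 discovery.
1 year from 7 July 2017 is 7 July 2018.
Because the plaintiff's legal incapacity ran from 26 May 2018 to 3 July 2019, the deadline is extended by 403 days to 14 August 2019.
None of the other events listed affects the running of the period under the stated rules.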